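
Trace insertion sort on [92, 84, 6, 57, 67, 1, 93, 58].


Initial: [92, 84, 6, 57, 67, 1, 93, 58]
Insert 84: [84, 92, 6, 57, 67, 1, 93, 58]
Insert 6: [6, 84, 92, 57, 67, 1, 93, 58]
Insert 57: [6, 57, 84, 92, 67, 1, 93, 58]
Insert 67: [6, 57, 67, 84, 92, 1, 93, 58]
Insert 1: [1, 6, 57, 67, 84, 92, 93, 58]
Insert 93: [1, 6, 57, 67, 84, 92, 93, 58]
Insert 58: [1, 6, 57, 58, 67, 84, 92, 93]

Sorted: [1, 6, 57, 58, 67, 84, 92, 93]


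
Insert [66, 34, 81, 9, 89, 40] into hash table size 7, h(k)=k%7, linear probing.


Insert 66: h=3 -> slot 3
Insert 34: h=6 -> slot 6
Insert 81: h=4 -> slot 4
Insert 9: h=2 -> slot 2
Insert 89: h=5 -> slot 5
Insert 40: h=5, 2 probes -> slot 0

Table: [40, None, 9, 66, 81, 89, 34]


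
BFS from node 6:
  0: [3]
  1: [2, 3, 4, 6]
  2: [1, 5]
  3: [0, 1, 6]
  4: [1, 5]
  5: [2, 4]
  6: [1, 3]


Visit 6, enqueue [1, 3]
Visit 1, enqueue [2, 4]
Visit 3, enqueue [0]
Visit 2, enqueue [5]
Visit 4, enqueue []
Visit 0, enqueue []
Visit 5, enqueue []

BFS order: [6, 1, 3, 2, 4, 0, 5]


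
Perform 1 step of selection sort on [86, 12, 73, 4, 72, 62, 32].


Initial: [86, 12, 73, 4, 72, 62, 32]
Step 1: min=4 at 3
  Swap: [4, 12, 73, 86, 72, 62, 32]

After 1 step: [4, 12, 73, 86, 72, 62, 32]


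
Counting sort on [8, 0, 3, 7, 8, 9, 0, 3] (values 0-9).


Input: [8, 0, 3, 7, 8, 9, 0, 3]
Counts: [2, 0, 0, 2, 0, 0, 0, 1, 2, 1]

Sorted: [0, 0, 3, 3, 7, 8, 8, 9]


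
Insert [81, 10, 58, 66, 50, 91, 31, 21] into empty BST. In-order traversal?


Insert 81: root
Insert 10: L from 81
Insert 58: L from 81 -> R from 10
Insert 66: L from 81 -> R from 10 -> R from 58
Insert 50: L from 81 -> R from 10 -> L from 58
Insert 91: R from 81
Insert 31: L from 81 -> R from 10 -> L from 58 -> L from 50
Insert 21: L from 81 -> R from 10 -> L from 58 -> L from 50 -> L from 31

In-order: [10, 21, 31, 50, 58, 66, 81, 91]


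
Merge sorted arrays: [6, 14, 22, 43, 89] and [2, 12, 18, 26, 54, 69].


Take 2 from B
Take 6 from A
Take 12 from B
Take 14 from A
Take 18 from B
Take 22 from A
Take 26 from B
Take 43 from A
Take 54 from B
Take 69 from B

Merged: [2, 6, 12, 14, 18, 22, 26, 43, 54, 69, 89]


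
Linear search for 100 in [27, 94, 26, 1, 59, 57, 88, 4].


i=0: 27!=100
i=1: 94!=100
i=2: 26!=100
i=3: 1!=100
i=4: 59!=100
i=5: 57!=100
i=6: 88!=100
i=7: 4!=100

Not found, 8 comps


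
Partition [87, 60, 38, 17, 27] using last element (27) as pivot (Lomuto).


Pivot: 27
  17 <= 27: swap -> [17, 60, 38, 87, 27]
Place pivot at 1: [17, 27, 38, 87, 60]

Partitioned: [17, 27, 38, 87, 60]


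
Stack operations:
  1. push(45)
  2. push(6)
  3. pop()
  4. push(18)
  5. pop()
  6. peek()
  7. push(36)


push(45) -> [45]
push(6) -> [45, 6]
pop()->6, [45]
push(18) -> [45, 18]
pop()->18, [45]
peek()->45
push(36) -> [45, 36]

Final stack: [45, 36]


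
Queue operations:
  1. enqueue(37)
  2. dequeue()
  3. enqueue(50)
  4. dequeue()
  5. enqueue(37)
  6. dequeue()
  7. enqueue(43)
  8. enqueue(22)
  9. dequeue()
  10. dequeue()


enqueue(37) -> [37]
dequeue()->37, []
enqueue(50) -> [50]
dequeue()->50, []
enqueue(37) -> [37]
dequeue()->37, []
enqueue(43) -> [43]
enqueue(22) -> [43, 22]
dequeue()->43, [22]
dequeue()->22, []

Final queue: []


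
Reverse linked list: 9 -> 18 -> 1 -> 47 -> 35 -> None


Step 1: curr=9, set curr.next=prev(None) | reversed so far: 9
Step 2: curr=18, set curr.next=prev(9) | reversed so far: 18 -> 9
Step 3: curr=1, set curr.next=prev(18) | reversed so far: 1 -> 18 -> 9
Step 4: curr=47, set curr.next=prev(1) | reversed so far: 47 -> 1 -> 18 -> 9
Step 5: curr=35, set curr.next=prev(47) | reversed so far: 35 -> 47 -> 1 -> 18 -> 9

35 -> 47 -> 1 -> 18 -> 9 -> None


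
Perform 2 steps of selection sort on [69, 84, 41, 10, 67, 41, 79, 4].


Initial: [69, 84, 41, 10, 67, 41, 79, 4]
Step 1: min=4 at 7
  Swap: [4, 84, 41, 10, 67, 41, 79, 69]
Step 2: min=10 at 3
  Swap: [4, 10, 41, 84, 67, 41, 79, 69]

After 2 steps: [4, 10, 41, 84, 67, 41, 79, 69]


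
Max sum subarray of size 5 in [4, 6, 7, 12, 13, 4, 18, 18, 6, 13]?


[0:5]: 42
[1:6]: 42
[2:7]: 54
[3:8]: 65
[4:9]: 59
[5:10]: 59

Max: 65 at [3:8]


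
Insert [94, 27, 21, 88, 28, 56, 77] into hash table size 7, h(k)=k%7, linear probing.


Insert 94: h=3 -> slot 3
Insert 27: h=6 -> slot 6
Insert 21: h=0 -> slot 0
Insert 88: h=4 -> slot 4
Insert 28: h=0, 1 probes -> slot 1
Insert 56: h=0, 2 probes -> slot 2
Insert 77: h=0, 5 probes -> slot 5

Table: [21, 28, 56, 94, 88, 77, 27]


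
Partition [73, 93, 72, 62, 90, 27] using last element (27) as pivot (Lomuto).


Pivot: 27
Place pivot at 0: [27, 93, 72, 62, 90, 73]

Partitioned: [27, 93, 72, 62, 90, 73]


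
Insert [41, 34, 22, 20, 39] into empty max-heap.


Insert 41: [41]
Insert 34: [41, 34]
Insert 22: [41, 34, 22]
Insert 20: [41, 34, 22, 20]
Insert 39: [41, 39, 22, 20, 34]

Final heap: [41, 39, 22, 20, 34]


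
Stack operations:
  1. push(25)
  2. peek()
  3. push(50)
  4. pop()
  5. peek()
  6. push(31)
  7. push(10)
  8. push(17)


push(25) -> [25]
peek()->25
push(50) -> [25, 50]
pop()->50, [25]
peek()->25
push(31) -> [25, 31]
push(10) -> [25, 31, 10]
push(17) -> [25, 31, 10, 17]

Final stack: [25, 31, 10, 17]


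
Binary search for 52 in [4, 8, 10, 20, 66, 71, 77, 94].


Step 1: lo=0, hi=7, mid=3, val=20
Step 2: lo=4, hi=7, mid=5, val=71
Step 3: lo=4, hi=4, mid=4, val=66

Not found


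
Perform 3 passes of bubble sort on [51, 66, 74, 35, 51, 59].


Initial: [51, 66, 74, 35, 51, 59]
Pass 1: [51, 66, 35, 51, 59, 74] (3 swaps)
Pass 2: [51, 35, 51, 59, 66, 74] (3 swaps)
Pass 3: [35, 51, 51, 59, 66, 74] (1 swaps)

After 3 passes: [35, 51, 51, 59, 66, 74]


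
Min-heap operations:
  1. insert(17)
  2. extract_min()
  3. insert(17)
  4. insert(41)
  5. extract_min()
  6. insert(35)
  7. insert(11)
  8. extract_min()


insert(17) -> [17]
extract_min()->17, []
insert(17) -> [17]
insert(41) -> [17, 41]
extract_min()->17, [41]
insert(35) -> [35, 41]
insert(11) -> [11, 41, 35]
extract_min()->11, [35, 41]

Final heap: [35, 41]


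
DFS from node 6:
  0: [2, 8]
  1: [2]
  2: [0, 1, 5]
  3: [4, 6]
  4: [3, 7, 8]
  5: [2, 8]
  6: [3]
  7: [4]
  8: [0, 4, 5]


Visit 6, push [3]
Visit 3, push [4]
Visit 4, push [8, 7]
Visit 7, push []
Visit 8, push [5, 0]
Visit 0, push [2]
Visit 2, push [5, 1]
Visit 1, push []
Visit 5, push []

DFS order: [6, 3, 4, 7, 8, 0, 2, 1, 5]


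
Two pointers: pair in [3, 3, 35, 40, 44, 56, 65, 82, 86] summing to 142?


lo=0(3)+hi=8(86)=89
lo=1(3)+hi=8(86)=89
lo=2(35)+hi=8(86)=121
lo=3(40)+hi=8(86)=126
lo=4(44)+hi=8(86)=130
lo=5(56)+hi=8(86)=142

Yes: 56+86=142


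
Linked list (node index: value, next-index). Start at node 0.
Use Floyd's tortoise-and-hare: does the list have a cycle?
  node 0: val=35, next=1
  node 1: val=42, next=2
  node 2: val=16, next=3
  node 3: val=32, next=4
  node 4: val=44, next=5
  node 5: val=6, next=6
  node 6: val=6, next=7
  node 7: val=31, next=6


Floyd's tortoise (slow, +1) and hare (fast, +2):
  init: slow=0, fast=0
  step 1: slow=1, fast=2
  step 2: slow=2, fast=4
  step 3: slow=3, fast=6
  step 4: slow=4, fast=6
  step 5: slow=5, fast=6
  step 6: slow=6, fast=6
  slow == fast at node 6: cycle detected

Cycle: yes


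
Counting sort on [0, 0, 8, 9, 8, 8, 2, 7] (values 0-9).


Input: [0, 0, 8, 9, 8, 8, 2, 7]
Counts: [2, 0, 1, 0, 0, 0, 0, 1, 3, 1]

Sorted: [0, 0, 2, 7, 8, 8, 8, 9]


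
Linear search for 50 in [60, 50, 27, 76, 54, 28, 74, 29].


i=0: 60!=50
i=1: 50==50 found!

Found at 1, 2 comps


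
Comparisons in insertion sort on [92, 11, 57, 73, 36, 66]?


Algorithm: insertion sort
Input: [92, 11, 57, 73, 36, 66]
Sorted: [11, 36, 57, 66, 73, 92]

12


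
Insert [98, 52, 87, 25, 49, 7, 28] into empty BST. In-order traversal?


Insert 98: root
Insert 52: L from 98
Insert 87: L from 98 -> R from 52
Insert 25: L from 98 -> L from 52
Insert 49: L from 98 -> L from 52 -> R from 25
Insert 7: L from 98 -> L from 52 -> L from 25
Insert 28: L from 98 -> L from 52 -> R from 25 -> L from 49

In-order: [7, 25, 28, 49, 52, 87, 98]


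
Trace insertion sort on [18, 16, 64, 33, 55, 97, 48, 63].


Initial: [18, 16, 64, 33, 55, 97, 48, 63]
Insert 16: [16, 18, 64, 33, 55, 97, 48, 63]
Insert 64: [16, 18, 64, 33, 55, 97, 48, 63]
Insert 33: [16, 18, 33, 64, 55, 97, 48, 63]
Insert 55: [16, 18, 33, 55, 64, 97, 48, 63]
Insert 97: [16, 18, 33, 55, 64, 97, 48, 63]
Insert 48: [16, 18, 33, 48, 55, 64, 97, 63]
Insert 63: [16, 18, 33, 48, 55, 63, 64, 97]

Sorted: [16, 18, 33, 48, 55, 63, 64, 97]


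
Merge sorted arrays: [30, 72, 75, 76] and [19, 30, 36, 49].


Take 19 from B
Take 30 from A
Take 30 from B
Take 36 from B
Take 49 from B

Merged: [19, 30, 30, 36, 49, 72, 75, 76]


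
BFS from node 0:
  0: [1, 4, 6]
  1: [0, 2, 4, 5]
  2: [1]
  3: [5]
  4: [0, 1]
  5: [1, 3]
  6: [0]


Visit 0, enqueue [1, 4, 6]
Visit 1, enqueue [2, 5]
Visit 4, enqueue []
Visit 6, enqueue []
Visit 2, enqueue []
Visit 5, enqueue [3]
Visit 3, enqueue []

BFS order: [0, 1, 4, 6, 2, 5, 3]


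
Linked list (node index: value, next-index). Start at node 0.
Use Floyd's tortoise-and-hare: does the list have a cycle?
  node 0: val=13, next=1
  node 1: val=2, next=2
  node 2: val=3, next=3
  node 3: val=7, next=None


Floyd's tortoise (slow, +1) and hare (fast, +2):
  init: slow=0, fast=0
  step 1: slow=1, fast=2
  step 2: fast 2->3->None, no cycle

Cycle: no


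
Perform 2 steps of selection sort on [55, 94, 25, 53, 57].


Initial: [55, 94, 25, 53, 57]
Step 1: min=25 at 2
  Swap: [25, 94, 55, 53, 57]
Step 2: min=53 at 3
  Swap: [25, 53, 55, 94, 57]

After 2 steps: [25, 53, 55, 94, 57]


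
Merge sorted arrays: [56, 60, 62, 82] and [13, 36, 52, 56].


Take 13 from B
Take 36 from B
Take 52 from B
Take 56 from A
Take 56 from B

Merged: [13, 36, 52, 56, 56, 60, 62, 82]


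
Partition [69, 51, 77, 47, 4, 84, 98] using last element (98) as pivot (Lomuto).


Pivot: 98
  69 <= 98: advance i (no swap)
  51 <= 98: advance i (no swap)
  77 <= 98: advance i (no swap)
  47 <= 98: advance i (no swap)
  4 <= 98: advance i (no swap)
  84 <= 98: advance i (no swap)
Place pivot at 6: [69, 51, 77, 47, 4, 84, 98]

Partitioned: [69, 51, 77, 47, 4, 84, 98]


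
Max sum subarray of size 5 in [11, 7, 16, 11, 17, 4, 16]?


[0:5]: 62
[1:6]: 55
[2:7]: 64

Max: 64 at [2:7]


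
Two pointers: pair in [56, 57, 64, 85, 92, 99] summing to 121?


lo=0(56)+hi=5(99)=155
lo=0(56)+hi=4(92)=148
lo=0(56)+hi=3(85)=141
lo=0(56)+hi=2(64)=120
lo=1(57)+hi=2(64)=121

Yes: 57+64=121


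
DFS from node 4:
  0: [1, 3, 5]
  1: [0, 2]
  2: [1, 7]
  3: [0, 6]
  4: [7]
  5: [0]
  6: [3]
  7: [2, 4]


Visit 4, push [7]
Visit 7, push [2]
Visit 2, push [1]
Visit 1, push [0]
Visit 0, push [5, 3]
Visit 3, push [6]
Visit 6, push []
Visit 5, push []

DFS order: [4, 7, 2, 1, 0, 3, 6, 5]


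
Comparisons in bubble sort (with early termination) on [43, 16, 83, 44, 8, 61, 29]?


Algorithm: bubble sort (with early termination)
Input: [43, 16, 83, 44, 8, 61, 29]
Sorted: [8, 16, 29, 43, 44, 61, 83]

20


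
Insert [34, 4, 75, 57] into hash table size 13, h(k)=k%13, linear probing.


Insert 34: h=8 -> slot 8
Insert 4: h=4 -> slot 4
Insert 75: h=10 -> slot 10
Insert 57: h=5 -> slot 5

Table: [None, None, None, None, 4, 57, None, None, 34, None, 75, None, None]


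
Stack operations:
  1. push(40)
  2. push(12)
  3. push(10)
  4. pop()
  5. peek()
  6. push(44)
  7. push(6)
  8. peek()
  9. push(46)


push(40) -> [40]
push(12) -> [40, 12]
push(10) -> [40, 12, 10]
pop()->10, [40, 12]
peek()->12
push(44) -> [40, 12, 44]
push(6) -> [40, 12, 44, 6]
peek()->6
push(46) -> [40, 12, 44, 6, 46]

Final stack: [40, 12, 44, 6, 46]


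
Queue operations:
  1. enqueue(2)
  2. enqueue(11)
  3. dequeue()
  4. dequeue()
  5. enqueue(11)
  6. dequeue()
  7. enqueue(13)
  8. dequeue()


enqueue(2) -> [2]
enqueue(11) -> [2, 11]
dequeue()->2, [11]
dequeue()->11, []
enqueue(11) -> [11]
dequeue()->11, []
enqueue(13) -> [13]
dequeue()->13, []

Final queue: []


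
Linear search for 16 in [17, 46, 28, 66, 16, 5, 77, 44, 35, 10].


i=0: 17!=16
i=1: 46!=16
i=2: 28!=16
i=3: 66!=16
i=4: 16==16 found!

Found at 4, 5 comps


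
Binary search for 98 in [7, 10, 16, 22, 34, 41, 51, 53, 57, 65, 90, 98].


Step 1: lo=0, hi=11, mid=5, val=41
Step 2: lo=6, hi=11, mid=8, val=57
Step 3: lo=9, hi=11, mid=10, val=90
Step 4: lo=11, hi=11, mid=11, val=98

Found at index 11


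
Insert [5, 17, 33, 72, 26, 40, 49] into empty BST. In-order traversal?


Insert 5: root
Insert 17: R from 5
Insert 33: R from 5 -> R from 17
Insert 72: R from 5 -> R from 17 -> R from 33
Insert 26: R from 5 -> R from 17 -> L from 33
Insert 40: R from 5 -> R from 17 -> R from 33 -> L from 72
Insert 49: R from 5 -> R from 17 -> R from 33 -> L from 72 -> R from 40

In-order: [5, 17, 26, 33, 40, 49, 72]


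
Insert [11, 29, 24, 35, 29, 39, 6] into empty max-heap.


Insert 11: [11]
Insert 29: [29, 11]
Insert 24: [29, 11, 24]
Insert 35: [35, 29, 24, 11]
Insert 29: [35, 29, 24, 11, 29]
Insert 39: [39, 29, 35, 11, 29, 24]
Insert 6: [39, 29, 35, 11, 29, 24, 6]

Final heap: [39, 29, 35, 11, 29, 24, 6]


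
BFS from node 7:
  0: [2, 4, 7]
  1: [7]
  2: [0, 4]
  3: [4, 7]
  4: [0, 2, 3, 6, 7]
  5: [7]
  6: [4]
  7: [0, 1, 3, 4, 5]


Visit 7, enqueue [0, 1, 3, 4, 5]
Visit 0, enqueue [2]
Visit 1, enqueue []
Visit 3, enqueue []
Visit 4, enqueue [6]
Visit 5, enqueue []
Visit 2, enqueue []
Visit 6, enqueue []

BFS order: [7, 0, 1, 3, 4, 5, 2, 6]


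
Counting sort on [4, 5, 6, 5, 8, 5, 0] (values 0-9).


Input: [4, 5, 6, 5, 8, 5, 0]
Counts: [1, 0, 0, 0, 1, 3, 1, 0, 1, 0]

Sorted: [0, 4, 5, 5, 5, 6, 8]


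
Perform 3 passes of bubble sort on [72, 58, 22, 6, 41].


Initial: [72, 58, 22, 6, 41]
Pass 1: [58, 22, 6, 41, 72] (4 swaps)
Pass 2: [22, 6, 41, 58, 72] (3 swaps)
Pass 3: [6, 22, 41, 58, 72] (1 swaps)

After 3 passes: [6, 22, 41, 58, 72]


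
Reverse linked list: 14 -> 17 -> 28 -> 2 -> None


Step 1: curr=14, set curr.next=prev(None) | reversed so far: 14
Step 2: curr=17, set curr.next=prev(14) | reversed so far: 17 -> 14
Step 3: curr=28, set curr.next=prev(17) | reversed so far: 28 -> 17 -> 14
Step 4: curr=2, set curr.next=prev(28) | reversed so far: 2 -> 28 -> 17 -> 14

2 -> 28 -> 17 -> 14 -> None


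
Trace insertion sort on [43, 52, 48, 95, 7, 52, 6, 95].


Initial: [43, 52, 48, 95, 7, 52, 6, 95]
Insert 52: [43, 52, 48, 95, 7, 52, 6, 95]
Insert 48: [43, 48, 52, 95, 7, 52, 6, 95]
Insert 95: [43, 48, 52, 95, 7, 52, 6, 95]
Insert 7: [7, 43, 48, 52, 95, 52, 6, 95]
Insert 52: [7, 43, 48, 52, 52, 95, 6, 95]
Insert 6: [6, 7, 43, 48, 52, 52, 95, 95]
Insert 95: [6, 7, 43, 48, 52, 52, 95, 95]

Sorted: [6, 7, 43, 48, 52, 52, 95, 95]


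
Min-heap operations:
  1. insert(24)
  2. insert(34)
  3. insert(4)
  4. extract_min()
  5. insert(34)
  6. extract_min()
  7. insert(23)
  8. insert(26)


insert(24) -> [24]
insert(34) -> [24, 34]
insert(4) -> [4, 34, 24]
extract_min()->4, [24, 34]
insert(34) -> [24, 34, 34]
extract_min()->24, [34, 34]
insert(23) -> [23, 34, 34]
insert(26) -> [23, 26, 34, 34]

Final heap: [23, 26, 34, 34]


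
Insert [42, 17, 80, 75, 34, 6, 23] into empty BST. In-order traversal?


Insert 42: root
Insert 17: L from 42
Insert 80: R from 42
Insert 75: R from 42 -> L from 80
Insert 34: L from 42 -> R from 17
Insert 6: L from 42 -> L from 17
Insert 23: L from 42 -> R from 17 -> L from 34

In-order: [6, 17, 23, 34, 42, 75, 80]


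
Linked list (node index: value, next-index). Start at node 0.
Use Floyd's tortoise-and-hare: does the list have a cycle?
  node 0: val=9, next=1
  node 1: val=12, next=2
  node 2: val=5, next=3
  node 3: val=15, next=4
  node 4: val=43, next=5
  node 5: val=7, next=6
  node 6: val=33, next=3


Floyd's tortoise (slow, +1) and hare (fast, +2):
  init: slow=0, fast=0
  step 1: slow=1, fast=2
  step 2: slow=2, fast=4
  step 3: slow=3, fast=6
  step 4: slow=4, fast=4
  slow == fast at node 4: cycle detected

Cycle: yes


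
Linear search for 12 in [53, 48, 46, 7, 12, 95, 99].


i=0: 53!=12
i=1: 48!=12
i=2: 46!=12
i=3: 7!=12
i=4: 12==12 found!

Found at 4, 5 comps


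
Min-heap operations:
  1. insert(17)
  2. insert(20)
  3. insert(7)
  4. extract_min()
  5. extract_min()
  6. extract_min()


insert(17) -> [17]
insert(20) -> [17, 20]
insert(7) -> [7, 20, 17]
extract_min()->7, [17, 20]
extract_min()->17, [20]
extract_min()->20, []

Final heap: []


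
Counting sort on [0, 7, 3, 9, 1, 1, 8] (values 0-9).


Input: [0, 7, 3, 9, 1, 1, 8]
Counts: [1, 2, 0, 1, 0, 0, 0, 1, 1, 1]

Sorted: [0, 1, 1, 3, 7, 8, 9]


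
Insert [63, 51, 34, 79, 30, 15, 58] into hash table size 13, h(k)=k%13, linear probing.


Insert 63: h=11 -> slot 11
Insert 51: h=12 -> slot 12
Insert 34: h=8 -> slot 8
Insert 79: h=1 -> slot 1
Insert 30: h=4 -> slot 4
Insert 15: h=2 -> slot 2
Insert 58: h=6 -> slot 6

Table: [None, 79, 15, None, 30, None, 58, None, 34, None, None, 63, 51]


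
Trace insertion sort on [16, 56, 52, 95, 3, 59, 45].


Initial: [16, 56, 52, 95, 3, 59, 45]
Insert 56: [16, 56, 52, 95, 3, 59, 45]
Insert 52: [16, 52, 56, 95, 3, 59, 45]
Insert 95: [16, 52, 56, 95, 3, 59, 45]
Insert 3: [3, 16, 52, 56, 95, 59, 45]
Insert 59: [3, 16, 52, 56, 59, 95, 45]
Insert 45: [3, 16, 45, 52, 56, 59, 95]

Sorted: [3, 16, 45, 52, 56, 59, 95]


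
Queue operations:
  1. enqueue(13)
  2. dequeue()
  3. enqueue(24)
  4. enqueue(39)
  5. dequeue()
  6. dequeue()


enqueue(13) -> [13]
dequeue()->13, []
enqueue(24) -> [24]
enqueue(39) -> [24, 39]
dequeue()->24, [39]
dequeue()->39, []

Final queue: []


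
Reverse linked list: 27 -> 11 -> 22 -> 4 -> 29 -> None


Step 1: curr=27, set curr.next=prev(None) | reversed so far: 27
Step 2: curr=11, set curr.next=prev(27) | reversed so far: 11 -> 27
Step 3: curr=22, set curr.next=prev(11) | reversed so far: 22 -> 11 -> 27
Step 4: curr=4, set curr.next=prev(22) | reversed so far: 4 -> 22 -> 11 -> 27
Step 5: curr=29, set curr.next=prev(4) | reversed so far: 29 -> 4 -> 22 -> 11 -> 27

29 -> 4 -> 22 -> 11 -> 27 -> None


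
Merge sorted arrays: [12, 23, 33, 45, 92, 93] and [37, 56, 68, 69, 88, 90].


Take 12 from A
Take 23 from A
Take 33 from A
Take 37 from B
Take 45 from A
Take 56 from B
Take 68 from B
Take 69 from B
Take 88 from B
Take 90 from B

Merged: [12, 23, 33, 37, 45, 56, 68, 69, 88, 90, 92, 93]


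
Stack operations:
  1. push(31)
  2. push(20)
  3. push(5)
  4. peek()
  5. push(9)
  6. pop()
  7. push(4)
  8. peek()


push(31) -> [31]
push(20) -> [31, 20]
push(5) -> [31, 20, 5]
peek()->5
push(9) -> [31, 20, 5, 9]
pop()->9, [31, 20, 5]
push(4) -> [31, 20, 5, 4]
peek()->4

Final stack: [31, 20, 5, 4]


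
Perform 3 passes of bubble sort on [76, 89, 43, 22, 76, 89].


Initial: [76, 89, 43, 22, 76, 89]
Pass 1: [76, 43, 22, 76, 89, 89] (3 swaps)
Pass 2: [43, 22, 76, 76, 89, 89] (2 swaps)
Pass 3: [22, 43, 76, 76, 89, 89] (1 swaps)

After 3 passes: [22, 43, 76, 76, 89, 89]


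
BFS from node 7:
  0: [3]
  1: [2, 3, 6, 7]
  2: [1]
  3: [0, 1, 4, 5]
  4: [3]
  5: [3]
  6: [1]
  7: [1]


Visit 7, enqueue [1]
Visit 1, enqueue [2, 3, 6]
Visit 2, enqueue []
Visit 3, enqueue [0, 4, 5]
Visit 6, enqueue []
Visit 0, enqueue []
Visit 4, enqueue []
Visit 5, enqueue []

BFS order: [7, 1, 2, 3, 6, 0, 4, 5]


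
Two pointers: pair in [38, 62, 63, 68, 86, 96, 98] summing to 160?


lo=0(38)+hi=6(98)=136
lo=1(62)+hi=6(98)=160

Yes: 62+98=160


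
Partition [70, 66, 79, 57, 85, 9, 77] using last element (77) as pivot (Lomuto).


Pivot: 77
  70 <= 77: advance i (no swap)
  66 <= 77: advance i (no swap)
  57 <= 77: swap -> [70, 66, 57, 79, 85, 9, 77]
  9 <= 77: swap -> [70, 66, 57, 9, 85, 79, 77]
Place pivot at 4: [70, 66, 57, 9, 77, 79, 85]

Partitioned: [70, 66, 57, 9, 77, 79, 85]


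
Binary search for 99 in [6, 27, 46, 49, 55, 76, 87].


Step 1: lo=0, hi=6, mid=3, val=49
Step 2: lo=4, hi=6, mid=5, val=76
Step 3: lo=6, hi=6, mid=6, val=87

Not found


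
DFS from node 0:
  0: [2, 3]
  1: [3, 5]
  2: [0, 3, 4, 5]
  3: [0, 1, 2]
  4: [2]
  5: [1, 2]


Visit 0, push [3, 2]
Visit 2, push [5, 4, 3]
Visit 3, push [1]
Visit 1, push [5]
Visit 5, push []
Visit 4, push []

DFS order: [0, 2, 3, 1, 5, 4]


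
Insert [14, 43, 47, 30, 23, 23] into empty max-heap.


Insert 14: [14]
Insert 43: [43, 14]
Insert 47: [47, 14, 43]
Insert 30: [47, 30, 43, 14]
Insert 23: [47, 30, 43, 14, 23]
Insert 23: [47, 30, 43, 14, 23, 23]

Final heap: [47, 30, 43, 14, 23, 23]


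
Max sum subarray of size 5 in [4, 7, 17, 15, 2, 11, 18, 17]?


[0:5]: 45
[1:6]: 52
[2:7]: 63
[3:8]: 63

Max: 63 at [2:7]


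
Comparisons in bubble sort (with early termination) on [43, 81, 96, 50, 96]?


Algorithm: bubble sort (with early termination)
Input: [43, 81, 96, 50, 96]
Sorted: [43, 50, 81, 96, 96]

9


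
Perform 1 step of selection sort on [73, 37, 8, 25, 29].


Initial: [73, 37, 8, 25, 29]
Step 1: min=8 at 2
  Swap: [8, 37, 73, 25, 29]

After 1 step: [8, 37, 73, 25, 29]


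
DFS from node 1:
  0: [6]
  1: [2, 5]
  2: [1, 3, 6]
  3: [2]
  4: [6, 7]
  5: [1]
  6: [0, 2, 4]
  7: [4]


Visit 1, push [5, 2]
Visit 2, push [6, 3]
Visit 3, push []
Visit 6, push [4, 0]
Visit 0, push []
Visit 4, push [7]
Visit 7, push []
Visit 5, push []

DFS order: [1, 2, 3, 6, 0, 4, 7, 5]


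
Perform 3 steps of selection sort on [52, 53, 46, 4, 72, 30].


Initial: [52, 53, 46, 4, 72, 30]
Step 1: min=4 at 3
  Swap: [4, 53, 46, 52, 72, 30]
Step 2: min=30 at 5
  Swap: [4, 30, 46, 52, 72, 53]
Step 3: min=46 at 2
  Swap: [4, 30, 46, 52, 72, 53]

After 3 steps: [4, 30, 46, 52, 72, 53]


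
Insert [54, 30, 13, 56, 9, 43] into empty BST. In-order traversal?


Insert 54: root
Insert 30: L from 54
Insert 13: L from 54 -> L from 30
Insert 56: R from 54
Insert 9: L from 54 -> L from 30 -> L from 13
Insert 43: L from 54 -> R from 30

In-order: [9, 13, 30, 43, 54, 56]


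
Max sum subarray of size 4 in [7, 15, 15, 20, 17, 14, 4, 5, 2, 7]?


[0:4]: 57
[1:5]: 67
[2:6]: 66
[3:7]: 55
[4:8]: 40
[5:9]: 25
[6:10]: 18

Max: 67 at [1:5]


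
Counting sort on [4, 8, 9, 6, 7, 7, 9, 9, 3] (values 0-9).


Input: [4, 8, 9, 6, 7, 7, 9, 9, 3]
Counts: [0, 0, 0, 1, 1, 0, 1, 2, 1, 3]

Sorted: [3, 4, 6, 7, 7, 8, 9, 9, 9]


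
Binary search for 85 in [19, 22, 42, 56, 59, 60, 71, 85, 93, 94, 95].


Step 1: lo=0, hi=10, mid=5, val=60
Step 2: lo=6, hi=10, mid=8, val=93
Step 3: lo=6, hi=7, mid=6, val=71
Step 4: lo=7, hi=7, mid=7, val=85

Found at index 7


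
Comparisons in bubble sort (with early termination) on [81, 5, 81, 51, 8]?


Algorithm: bubble sort (with early termination)
Input: [81, 5, 81, 51, 8]
Sorted: [5, 8, 51, 81, 81]

10


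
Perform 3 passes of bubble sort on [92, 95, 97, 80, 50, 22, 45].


Initial: [92, 95, 97, 80, 50, 22, 45]
Pass 1: [92, 95, 80, 50, 22, 45, 97] (4 swaps)
Pass 2: [92, 80, 50, 22, 45, 95, 97] (4 swaps)
Pass 3: [80, 50, 22, 45, 92, 95, 97] (4 swaps)

After 3 passes: [80, 50, 22, 45, 92, 95, 97]


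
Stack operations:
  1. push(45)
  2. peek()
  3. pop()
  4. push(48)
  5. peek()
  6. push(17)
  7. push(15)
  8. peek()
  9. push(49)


push(45) -> [45]
peek()->45
pop()->45, []
push(48) -> [48]
peek()->48
push(17) -> [48, 17]
push(15) -> [48, 17, 15]
peek()->15
push(49) -> [48, 17, 15, 49]

Final stack: [48, 17, 15, 49]


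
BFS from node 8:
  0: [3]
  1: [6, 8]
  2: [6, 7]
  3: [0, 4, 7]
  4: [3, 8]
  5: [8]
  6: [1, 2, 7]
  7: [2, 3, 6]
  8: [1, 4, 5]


Visit 8, enqueue [1, 4, 5]
Visit 1, enqueue [6]
Visit 4, enqueue [3]
Visit 5, enqueue []
Visit 6, enqueue [2, 7]
Visit 3, enqueue [0]
Visit 2, enqueue []
Visit 7, enqueue []
Visit 0, enqueue []

BFS order: [8, 1, 4, 5, 6, 3, 2, 7, 0]


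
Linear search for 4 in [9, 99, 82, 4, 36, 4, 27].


i=0: 9!=4
i=1: 99!=4
i=2: 82!=4
i=3: 4==4 found!

Found at 3, 4 comps


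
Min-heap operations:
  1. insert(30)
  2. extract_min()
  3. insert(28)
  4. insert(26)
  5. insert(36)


insert(30) -> [30]
extract_min()->30, []
insert(28) -> [28]
insert(26) -> [26, 28]
insert(36) -> [26, 28, 36]

Final heap: [26, 28, 36]


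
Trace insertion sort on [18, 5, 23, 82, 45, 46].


Initial: [18, 5, 23, 82, 45, 46]
Insert 5: [5, 18, 23, 82, 45, 46]
Insert 23: [5, 18, 23, 82, 45, 46]
Insert 82: [5, 18, 23, 82, 45, 46]
Insert 45: [5, 18, 23, 45, 82, 46]
Insert 46: [5, 18, 23, 45, 46, 82]

Sorted: [5, 18, 23, 45, 46, 82]


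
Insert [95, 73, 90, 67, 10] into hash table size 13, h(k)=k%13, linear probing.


Insert 95: h=4 -> slot 4
Insert 73: h=8 -> slot 8
Insert 90: h=12 -> slot 12
Insert 67: h=2 -> slot 2
Insert 10: h=10 -> slot 10

Table: [None, None, 67, None, 95, None, None, None, 73, None, 10, None, 90]


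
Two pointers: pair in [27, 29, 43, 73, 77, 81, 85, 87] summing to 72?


lo=0(27)+hi=7(87)=114
lo=0(27)+hi=6(85)=112
lo=0(27)+hi=5(81)=108
lo=0(27)+hi=4(77)=104
lo=0(27)+hi=3(73)=100
lo=0(27)+hi=2(43)=70
lo=1(29)+hi=2(43)=72

Yes: 29+43=72


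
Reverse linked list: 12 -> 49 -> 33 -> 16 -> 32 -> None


Step 1: curr=12, set curr.next=prev(None) | reversed so far: 12
Step 2: curr=49, set curr.next=prev(12) | reversed so far: 49 -> 12
Step 3: curr=33, set curr.next=prev(49) | reversed so far: 33 -> 49 -> 12
Step 4: curr=16, set curr.next=prev(33) | reversed so far: 16 -> 33 -> 49 -> 12
Step 5: curr=32, set curr.next=prev(16) | reversed so far: 32 -> 16 -> 33 -> 49 -> 12

32 -> 16 -> 33 -> 49 -> 12 -> None


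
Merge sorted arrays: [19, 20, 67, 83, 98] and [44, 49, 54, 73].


Take 19 from A
Take 20 from A
Take 44 from B
Take 49 from B
Take 54 from B
Take 67 from A
Take 73 from B

Merged: [19, 20, 44, 49, 54, 67, 73, 83, 98]


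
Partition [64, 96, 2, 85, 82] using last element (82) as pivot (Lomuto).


Pivot: 82
  64 <= 82: advance i (no swap)
  2 <= 82: swap -> [64, 2, 96, 85, 82]
Place pivot at 2: [64, 2, 82, 85, 96]

Partitioned: [64, 2, 82, 85, 96]


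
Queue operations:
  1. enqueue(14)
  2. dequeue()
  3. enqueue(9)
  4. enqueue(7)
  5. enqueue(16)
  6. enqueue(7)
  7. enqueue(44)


enqueue(14) -> [14]
dequeue()->14, []
enqueue(9) -> [9]
enqueue(7) -> [9, 7]
enqueue(16) -> [9, 7, 16]
enqueue(7) -> [9, 7, 16, 7]
enqueue(44) -> [9, 7, 16, 7, 44]

Final queue: [9, 7, 16, 7, 44]


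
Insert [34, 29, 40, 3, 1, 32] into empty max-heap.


Insert 34: [34]
Insert 29: [34, 29]
Insert 40: [40, 29, 34]
Insert 3: [40, 29, 34, 3]
Insert 1: [40, 29, 34, 3, 1]
Insert 32: [40, 29, 34, 3, 1, 32]

Final heap: [40, 29, 34, 3, 1, 32]


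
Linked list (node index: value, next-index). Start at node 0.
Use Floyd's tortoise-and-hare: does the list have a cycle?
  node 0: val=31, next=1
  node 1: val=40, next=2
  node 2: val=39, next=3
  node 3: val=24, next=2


Floyd's tortoise (slow, +1) and hare (fast, +2):
  init: slow=0, fast=0
  step 1: slow=1, fast=2
  step 2: slow=2, fast=2
  slow == fast at node 2: cycle detected

Cycle: yes


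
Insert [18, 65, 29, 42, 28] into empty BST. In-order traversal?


Insert 18: root
Insert 65: R from 18
Insert 29: R from 18 -> L from 65
Insert 42: R from 18 -> L from 65 -> R from 29
Insert 28: R from 18 -> L from 65 -> L from 29

In-order: [18, 28, 29, 42, 65]


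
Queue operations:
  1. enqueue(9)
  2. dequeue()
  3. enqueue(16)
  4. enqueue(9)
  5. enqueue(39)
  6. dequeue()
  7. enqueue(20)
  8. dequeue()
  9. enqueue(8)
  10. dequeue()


enqueue(9) -> [9]
dequeue()->9, []
enqueue(16) -> [16]
enqueue(9) -> [16, 9]
enqueue(39) -> [16, 9, 39]
dequeue()->16, [9, 39]
enqueue(20) -> [9, 39, 20]
dequeue()->9, [39, 20]
enqueue(8) -> [39, 20, 8]
dequeue()->39, [20, 8]

Final queue: [20, 8]


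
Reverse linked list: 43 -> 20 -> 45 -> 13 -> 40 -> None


Step 1: curr=43, set curr.next=prev(None) | reversed so far: 43
Step 2: curr=20, set curr.next=prev(43) | reversed so far: 20 -> 43
Step 3: curr=45, set curr.next=prev(20) | reversed so far: 45 -> 20 -> 43
Step 4: curr=13, set curr.next=prev(45) | reversed so far: 13 -> 45 -> 20 -> 43
Step 5: curr=40, set curr.next=prev(13) | reversed so far: 40 -> 13 -> 45 -> 20 -> 43

40 -> 13 -> 45 -> 20 -> 43 -> None


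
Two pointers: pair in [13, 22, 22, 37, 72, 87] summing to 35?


lo=0(13)+hi=5(87)=100
lo=0(13)+hi=4(72)=85
lo=0(13)+hi=3(37)=50
lo=0(13)+hi=2(22)=35

Yes: 13+22=35


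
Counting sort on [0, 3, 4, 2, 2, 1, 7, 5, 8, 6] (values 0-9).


Input: [0, 3, 4, 2, 2, 1, 7, 5, 8, 6]
Counts: [1, 1, 2, 1, 1, 1, 1, 1, 1, 0]

Sorted: [0, 1, 2, 2, 3, 4, 5, 6, 7, 8]


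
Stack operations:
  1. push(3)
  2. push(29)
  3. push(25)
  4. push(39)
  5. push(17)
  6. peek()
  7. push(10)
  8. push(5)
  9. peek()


push(3) -> [3]
push(29) -> [3, 29]
push(25) -> [3, 29, 25]
push(39) -> [3, 29, 25, 39]
push(17) -> [3, 29, 25, 39, 17]
peek()->17
push(10) -> [3, 29, 25, 39, 17, 10]
push(5) -> [3, 29, 25, 39, 17, 10, 5]
peek()->5

Final stack: [3, 29, 25, 39, 17, 10, 5]


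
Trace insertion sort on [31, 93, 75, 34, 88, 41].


Initial: [31, 93, 75, 34, 88, 41]
Insert 93: [31, 93, 75, 34, 88, 41]
Insert 75: [31, 75, 93, 34, 88, 41]
Insert 34: [31, 34, 75, 93, 88, 41]
Insert 88: [31, 34, 75, 88, 93, 41]
Insert 41: [31, 34, 41, 75, 88, 93]

Sorted: [31, 34, 41, 75, 88, 93]


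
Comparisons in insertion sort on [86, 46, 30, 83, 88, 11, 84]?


Algorithm: insertion sort
Input: [86, 46, 30, 83, 88, 11, 84]
Sorted: [11, 30, 46, 83, 84, 86, 88]

14


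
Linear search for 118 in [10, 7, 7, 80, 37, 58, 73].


i=0: 10!=118
i=1: 7!=118
i=2: 7!=118
i=3: 80!=118
i=4: 37!=118
i=5: 58!=118
i=6: 73!=118

Not found, 7 comps


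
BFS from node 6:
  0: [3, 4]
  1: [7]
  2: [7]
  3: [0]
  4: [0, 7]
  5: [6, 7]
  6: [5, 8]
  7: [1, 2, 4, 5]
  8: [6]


Visit 6, enqueue [5, 8]
Visit 5, enqueue [7]
Visit 8, enqueue []
Visit 7, enqueue [1, 2, 4]
Visit 1, enqueue []
Visit 2, enqueue []
Visit 4, enqueue [0]
Visit 0, enqueue [3]
Visit 3, enqueue []

BFS order: [6, 5, 8, 7, 1, 2, 4, 0, 3]


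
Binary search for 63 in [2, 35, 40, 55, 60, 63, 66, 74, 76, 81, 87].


Step 1: lo=0, hi=10, mid=5, val=63

Found at index 5


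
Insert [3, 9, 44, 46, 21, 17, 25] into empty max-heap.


Insert 3: [3]
Insert 9: [9, 3]
Insert 44: [44, 3, 9]
Insert 46: [46, 44, 9, 3]
Insert 21: [46, 44, 9, 3, 21]
Insert 17: [46, 44, 17, 3, 21, 9]
Insert 25: [46, 44, 25, 3, 21, 9, 17]

Final heap: [46, 44, 25, 3, 21, 9, 17]


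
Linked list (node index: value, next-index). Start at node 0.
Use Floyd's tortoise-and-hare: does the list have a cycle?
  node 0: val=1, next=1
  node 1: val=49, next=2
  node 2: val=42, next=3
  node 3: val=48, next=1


Floyd's tortoise (slow, +1) and hare (fast, +2):
  init: slow=0, fast=0
  step 1: slow=1, fast=2
  step 2: slow=2, fast=1
  step 3: slow=3, fast=3
  slow == fast at node 3: cycle detected

Cycle: yes


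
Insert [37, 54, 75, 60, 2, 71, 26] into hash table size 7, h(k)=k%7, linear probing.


Insert 37: h=2 -> slot 2
Insert 54: h=5 -> slot 5
Insert 75: h=5, 1 probes -> slot 6
Insert 60: h=4 -> slot 4
Insert 2: h=2, 1 probes -> slot 3
Insert 71: h=1 -> slot 1
Insert 26: h=5, 2 probes -> slot 0

Table: [26, 71, 37, 2, 60, 54, 75]


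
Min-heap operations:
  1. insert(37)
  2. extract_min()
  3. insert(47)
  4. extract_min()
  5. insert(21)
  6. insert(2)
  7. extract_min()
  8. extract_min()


insert(37) -> [37]
extract_min()->37, []
insert(47) -> [47]
extract_min()->47, []
insert(21) -> [21]
insert(2) -> [2, 21]
extract_min()->2, [21]
extract_min()->21, []

Final heap: []


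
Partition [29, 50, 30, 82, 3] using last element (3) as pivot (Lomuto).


Pivot: 3
Place pivot at 0: [3, 50, 30, 82, 29]

Partitioned: [3, 50, 30, 82, 29]


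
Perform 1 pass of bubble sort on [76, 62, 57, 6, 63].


Initial: [76, 62, 57, 6, 63]
Pass 1: [62, 57, 6, 63, 76] (4 swaps)

After 1 pass: [62, 57, 6, 63, 76]


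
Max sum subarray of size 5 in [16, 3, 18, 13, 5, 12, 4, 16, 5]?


[0:5]: 55
[1:6]: 51
[2:7]: 52
[3:8]: 50
[4:9]: 42

Max: 55 at [0:5]


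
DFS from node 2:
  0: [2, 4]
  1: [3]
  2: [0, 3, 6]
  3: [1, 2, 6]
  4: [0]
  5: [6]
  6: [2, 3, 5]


Visit 2, push [6, 3, 0]
Visit 0, push [4]
Visit 4, push []
Visit 3, push [6, 1]
Visit 1, push []
Visit 6, push [5]
Visit 5, push []

DFS order: [2, 0, 4, 3, 1, 6, 5]


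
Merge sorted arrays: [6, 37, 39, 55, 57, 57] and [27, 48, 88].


Take 6 from A
Take 27 from B
Take 37 from A
Take 39 from A
Take 48 from B
Take 55 from A
Take 57 from A
Take 57 from A

Merged: [6, 27, 37, 39, 48, 55, 57, 57, 88]


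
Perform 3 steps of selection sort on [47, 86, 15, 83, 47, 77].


Initial: [47, 86, 15, 83, 47, 77]
Step 1: min=15 at 2
  Swap: [15, 86, 47, 83, 47, 77]
Step 2: min=47 at 2
  Swap: [15, 47, 86, 83, 47, 77]
Step 3: min=47 at 4
  Swap: [15, 47, 47, 83, 86, 77]

After 3 steps: [15, 47, 47, 83, 86, 77]


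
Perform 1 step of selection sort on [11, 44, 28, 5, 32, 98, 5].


Initial: [11, 44, 28, 5, 32, 98, 5]
Step 1: min=5 at 3
  Swap: [5, 44, 28, 11, 32, 98, 5]

After 1 step: [5, 44, 28, 11, 32, 98, 5]


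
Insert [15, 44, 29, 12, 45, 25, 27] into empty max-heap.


Insert 15: [15]
Insert 44: [44, 15]
Insert 29: [44, 15, 29]
Insert 12: [44, 15, 29, 12]
Insert 45: [45, 44, 29, 12, 15]
Insert 25: [45, 44, 29, 12, 15, 25]
Insert 27: [45, 44, 29, 12, 15, 25, 27]

Final heap: [45, 44, 29, 12, 15, 25, 27]


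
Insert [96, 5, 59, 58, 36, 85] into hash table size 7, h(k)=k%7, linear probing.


Insert 96: h=5 -> slot 5
Insert 5: h=5, 1 probes -> slot 6
Insert 59: h=3 -> slot 3
Insert 58: h=2 -> slot 2
Insert 36: h=1 -> slot 1
Insert 85: h=1, 3 probes -> slot 4

Table: [None, 36, 58, 59, 85, 96, 5]


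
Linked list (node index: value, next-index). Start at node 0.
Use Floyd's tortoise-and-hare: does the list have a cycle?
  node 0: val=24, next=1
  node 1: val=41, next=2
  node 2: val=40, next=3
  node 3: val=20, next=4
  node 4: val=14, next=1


Floyd's tortoise (slow, +1) and hare (fast, +2):
  init: slow=0, fast=0
  step 1: slow=1, fast=2
  step 2: slow=2, fast=4
  step 3: slow=3, fast=2
  step 4: slow=4, fast=4
  slow == fast at node 4: cycle detected

Cycle: yes


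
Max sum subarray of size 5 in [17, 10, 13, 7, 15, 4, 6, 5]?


[0:5]: 62
[1:6]: 49
[2:7]: 45
[3:8]: 37

Max: 62 at [0:5]


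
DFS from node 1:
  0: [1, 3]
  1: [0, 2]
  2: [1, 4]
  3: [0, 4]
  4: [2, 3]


Visit 1, push [2, 0]
Visit 0, push [3]
Visit 3, push [4]
Visit 4, push [2]
Visit 2, push []

DFS order: [1, 0, 3, 4, 2]


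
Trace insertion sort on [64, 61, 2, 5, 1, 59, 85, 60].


Initial: [64, 61, 2, 5, 1, 59, 85, 60]
Insert 61: [61, 64, 2, 5, 1, 59, 85, 60]
Insert 2: [2, 61, 64, 5, 1, 59, 85, 60]
Insert 5: [2, 5, 61, 64, 1, 59, 85, 60]
Insert 1: [1, 2, 5, 61, 64, 59, 85, 60]
Insert 59: [1, 2, 5, 59, 61, 64, 85, 60]
Insert 85: [1, 2, 5, 59, 61, 64, 85, 60]
Insert 60: [1, 2, 5, 59, 60, 61, 64, 85]

Sorted: [1, 2, 5, 59, 60, 61, 64, 85]


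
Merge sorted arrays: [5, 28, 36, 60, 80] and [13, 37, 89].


Take 5 from A
Take 13 from B
Take 28 from A
Take 36 from A
Take 37 from B
Take 60 from A
Take 80 from A

Merged: [5, 13, 28, 36, 37, 60, 80, 89]


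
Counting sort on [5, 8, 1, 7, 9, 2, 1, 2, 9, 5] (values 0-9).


Input: [5, 8, 1, 7, 9, 2, 1, 2, 9, 5]
Counts: [0, 2, 2, 0, 0, 2, 0, 1, 1, 2]

Sorted: [1, 1, 2, 2, 5, 5, 7, 8, 9, 9]


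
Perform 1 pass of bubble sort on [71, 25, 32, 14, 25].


Initial: [71, 25, 32, 14, 25]
Pass 1: [25, 32, 14, 25, 71] (4 swaps)

After 1 pass: [25, 32, 14, 25, 71]


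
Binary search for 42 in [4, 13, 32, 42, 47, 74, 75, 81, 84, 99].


Step 1: lo=0, hi=9, mid=4, val=47
Step 2: lo=0, hi=3, mid=1, val=13
Step 3: lo=2, hi=3, mid=2, val=32
Step 4: lo=3, hi=3, mid=3, val=42

Found at index 3


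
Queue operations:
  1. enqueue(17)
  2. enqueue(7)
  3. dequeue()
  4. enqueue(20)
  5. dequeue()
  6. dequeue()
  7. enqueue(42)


enqueue(17) -> [17]
enqueue(7) -> [17, 7]
dequeue()->17, [7]
enqueue(20) -> [7, 20]
dequeue()->7, [20]
dequeue()->20, []
enqueue(42) -> [42]

Final queue: [42]


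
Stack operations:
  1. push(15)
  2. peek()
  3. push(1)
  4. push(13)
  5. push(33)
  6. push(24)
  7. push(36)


push(15) -> [15]
peek()->15
push(1) -> [15, 1]
push(13) -> [15, 1, 13]
push(33) -> [15, 1, 13, 33]
push(24) -> [15, 1, 13, 33, 24]
push(36) -> [15, 1, 13, 33, 24, 36]

Final stack: [15, 1, 13, 33, 24, 36]


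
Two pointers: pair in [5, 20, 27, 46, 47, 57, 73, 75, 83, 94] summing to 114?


lo=0(5)+hi=9(94)=99
lo=1(20)+hi=9(94)=114

Yes: 20+94=114


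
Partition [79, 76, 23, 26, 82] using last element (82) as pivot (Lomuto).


Pivot: 82
  79 <= 82: advance i (no swap)
  76 <= 82: advance i (no swap)
  23 <= 82: advance i (no swap)
  26 <= 82: advance i (no swap)
Place pivot at 4: [79, 76, 23, 26, 82]

Partitioned: [79, 76, 23, 26, 82]


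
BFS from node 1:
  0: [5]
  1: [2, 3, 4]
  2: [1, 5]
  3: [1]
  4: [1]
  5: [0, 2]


Visit 1, enqueue [2, 3, 4]
Visit 2, enqueue [5]
Visit 3, enqueue []
Visit 4, enqueue []
Visit 5, enqueue [0]
Visit 0, enqueue []

BFS order: [1, 2, 3, 4, 5, 0]


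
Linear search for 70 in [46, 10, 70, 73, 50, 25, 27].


i=0: 46!=70
i=1: 10!=70
i=2: 70==70 found!

Found at 2, 3 comps


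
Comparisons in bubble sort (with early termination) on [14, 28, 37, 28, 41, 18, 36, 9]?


Algorithm: bubble sort (with early termination)
Input: [14, 28, 37, 28, 41, 18, 36, 9]
Sorted: [9, 14, 18, 28, 28, 36, 37, 41]

28


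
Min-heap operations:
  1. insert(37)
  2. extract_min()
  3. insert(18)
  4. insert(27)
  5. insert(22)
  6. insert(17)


insert(37) -> [37]
extract_min()->37, []
insert(18) -> [18]
insert(27) -> [18, 27]
insert(22) -> [18, 27, 22]
insert(17) -> [17, 18, 22, 27]

Final heap: [17, 18, 22, 27]


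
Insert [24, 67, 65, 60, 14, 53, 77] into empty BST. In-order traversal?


Insert 24: root
Insert 67: R from 24
Insert 65: R from 24 -> L from 67
Insert 60: R from 24 -> L from 67 -> L from 65
Insert 14: L from 24
Insert 53: R from 24 -> L from 67 -> L from 65 -> L from 60
Insert 77: R from 24 -> R from 67

In-order: [14, 24, 53, 60, 65, 67, 77]


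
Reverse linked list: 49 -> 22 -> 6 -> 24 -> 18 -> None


Step 1: curr=49, set curr.next=prev(None) | reversed so far: 49
Step 2: curr=22, set curr.next=prev(49) | reversed so far: 22 -> 49
Step 3: curr=6, set curr.next=prev(22) | reversed so far: 6 -> 22 -> 49
Step 4: curr=24, set curr.next=prev(6) | reversed so far: 24 -> 6 -> 22 -> 49
Step 5: curr=18, set curr.next=prev(24) | reversed so far: 18 -> 24 -> 6 -> 22 -> 49

18 -> 24 -> 6 -> 22 -> 49 -> None


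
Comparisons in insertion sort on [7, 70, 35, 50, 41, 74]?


Algorithm: insertion sort
Input: [7, 70, 35, 50, 41, 74]
Sorted: [7, 35, 41, 50, 70, 74]

9


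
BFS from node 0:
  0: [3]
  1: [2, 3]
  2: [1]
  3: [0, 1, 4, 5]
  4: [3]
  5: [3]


Visit 0, enqueue [3]
Visit 3, enqueue [1, 4, 5]
Visit 1, enqueue [2]
Visit 4, enqueue []
Visit 5, enqueue []
Visit 2, enqueue []

BFS order: [0, 3, 1, 4, 5, 2]


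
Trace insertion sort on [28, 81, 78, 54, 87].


Initial: [28, 81, 78, 54, 87]
Insert 81: [28, 81, 78, 54, 87]
Insert 78: [28, 78, 81, 54, 87]
Insert 54: [28, 54, 78, 81, 87]
Insert 87: [28, 54, 78, 81, 87]

Sorted: [28, 54, 78, 81, 87]


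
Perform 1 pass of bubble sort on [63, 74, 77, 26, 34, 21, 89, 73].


Initial: [63, 74, 77, 26, 34, 21, 89, 73]
Pass 1: [63, 74, 26, 34, 21, 77, 73, 89] (4 swaps)

After 1 pass: [63, 74, 26, 34, 21, 77, 73, 89]


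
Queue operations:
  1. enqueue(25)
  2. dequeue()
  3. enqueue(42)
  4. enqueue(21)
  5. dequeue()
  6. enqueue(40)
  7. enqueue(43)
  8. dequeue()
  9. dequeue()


enqueue(25) -> [25]
dequeue()->25, []
enqueue(42) -> [42]
enqueue(21) -> [42, 21]
dequeue()->42, [21]
enqueue(40) -> [21, 40]
enqueue(43) -> [21, 40, 43]
dequeue()->21, [40, 43]
dequeue()->40, [43]

Final queue: [43]


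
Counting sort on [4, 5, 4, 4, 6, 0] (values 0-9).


Input: [4, 5, 4, 4, 6, 0]
Counts: [1, 0, 0, 0, 3, 1, 1, 0, 0, 0]

Sorted: [0, 4, 4, 4, 5, 6]


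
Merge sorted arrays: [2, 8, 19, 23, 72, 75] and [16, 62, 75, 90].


Take 2 from A
Take 8 from A
Take 16 from B
Take 19 from A
Take 23 from A
Take 62 from B
Take 72 from A
Take 75 from A

Merged: [2, 8, 16, 19, 23, 62, 72, 75, 75, 90]
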